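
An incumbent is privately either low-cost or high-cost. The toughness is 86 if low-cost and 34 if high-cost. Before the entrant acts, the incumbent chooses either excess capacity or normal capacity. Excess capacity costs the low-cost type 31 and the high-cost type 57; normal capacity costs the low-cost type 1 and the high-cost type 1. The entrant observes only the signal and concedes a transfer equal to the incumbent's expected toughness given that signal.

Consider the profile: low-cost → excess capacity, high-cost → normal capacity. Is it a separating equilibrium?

If types separate, excess capacity earns payment 86 and normal capacity earns 34.
Low-cost: excess capacity gives 86 − 31 = 55; normal capacity gives 34 − 1 = 33. No deviation. ✓
High-cost: normal capacity gives 34 − 1 = 33; excess capacity gives 86 − 57 = 29. No deviation. ✓
Both incentive constraints hold.

Yes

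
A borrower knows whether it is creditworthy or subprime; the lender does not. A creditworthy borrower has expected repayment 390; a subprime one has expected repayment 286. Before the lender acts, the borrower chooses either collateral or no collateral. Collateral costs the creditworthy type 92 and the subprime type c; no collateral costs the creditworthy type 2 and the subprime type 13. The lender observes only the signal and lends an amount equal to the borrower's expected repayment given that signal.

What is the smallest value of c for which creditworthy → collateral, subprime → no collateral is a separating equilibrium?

117

Under separation: collateral → creditworthy (pays 390); no collateral → subprime (pays 286).
Creditworthy: 390 − 92 = 298 ≥ 286 − 2 = 284. Holds regardless of c. ✓
Subprime: 286 − 13 ≥ 390 − c, so c ≥ 390 − 273 = 117.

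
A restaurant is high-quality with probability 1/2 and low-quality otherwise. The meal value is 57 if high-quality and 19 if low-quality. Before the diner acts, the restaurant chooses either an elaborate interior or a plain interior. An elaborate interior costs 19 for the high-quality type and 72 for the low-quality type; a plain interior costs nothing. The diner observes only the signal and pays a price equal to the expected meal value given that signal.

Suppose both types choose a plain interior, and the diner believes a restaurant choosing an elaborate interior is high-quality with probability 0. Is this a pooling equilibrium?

Yes

On the equilibrium path (plain interior) the diner holds the prior 1/2 and pays 1/2·57 + 1/2·19 = 38. Off-path (elaborate interior) belief 0 gives 0·57 + 1·19 = 19.
High-quality: plain interior gives 38 − 0 = 38; elaborate interior gives 19 − 19 = 0. Stays. ✓
Low-quality: plain interior gives 38 − 0 = 38; elaborate interior gives 19 − 72 = -53. Stays. ✓
Beliefs are Bayes-consistent on-path and both types best-respond.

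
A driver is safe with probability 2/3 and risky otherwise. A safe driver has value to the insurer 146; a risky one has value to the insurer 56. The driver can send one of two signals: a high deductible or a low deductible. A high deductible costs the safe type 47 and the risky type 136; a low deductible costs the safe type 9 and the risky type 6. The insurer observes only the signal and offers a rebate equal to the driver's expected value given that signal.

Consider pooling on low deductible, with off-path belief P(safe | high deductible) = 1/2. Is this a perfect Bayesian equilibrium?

At the pooled signal (low deductible) the insurer holds the prior 2/3 and pays 2/3·146 + 1/3·56 = 116. Off-path (high deductible) belief 1/2 gives 1/2·146 + 1/2·56 = 101.
Safe: low deductible gives 116 − 9 = 107; high deductible gives 101 − 47 = 54. Stays. ✓
Risky: low deductible gives 116 − 6 = 110; high deductible gives 101 − 136 = -35. Stays. ✓

Yes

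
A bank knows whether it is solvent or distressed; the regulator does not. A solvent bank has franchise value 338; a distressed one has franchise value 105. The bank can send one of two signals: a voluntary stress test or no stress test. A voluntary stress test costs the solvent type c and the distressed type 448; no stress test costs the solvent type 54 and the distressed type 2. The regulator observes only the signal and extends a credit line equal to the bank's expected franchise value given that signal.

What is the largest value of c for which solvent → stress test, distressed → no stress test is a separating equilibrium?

287

Under separation: stress test → solvent (pays 338); no stress test → distressed (pays 105).
Distressed: 105 − 2 = 103 ≥ 338 − 448 = -110. Holds regardless of c. ✓
Solvent: 338 − c ≥ 105 − 54, so c ≤ 338 − 51 = 287.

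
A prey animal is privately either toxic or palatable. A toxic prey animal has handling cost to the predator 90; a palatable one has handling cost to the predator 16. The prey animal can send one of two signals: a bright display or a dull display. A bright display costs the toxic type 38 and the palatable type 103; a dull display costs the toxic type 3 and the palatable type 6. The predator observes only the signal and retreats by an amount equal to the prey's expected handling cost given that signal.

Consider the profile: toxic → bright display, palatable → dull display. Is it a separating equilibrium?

Yes

Under separation the predator infers type exactly: bright display → toxic (pays 90), dull display → palatable (pays 16).
Toxic: bright display gives 90 − 38 = 52; dull display gives 16 − 3 = 13. No deviation. ✓
Palatable: dull display gives 16 − 6 = 10; bright display gives 90 − 103 = -13. No deviation. ✓
Neither type gains from mimicking the other.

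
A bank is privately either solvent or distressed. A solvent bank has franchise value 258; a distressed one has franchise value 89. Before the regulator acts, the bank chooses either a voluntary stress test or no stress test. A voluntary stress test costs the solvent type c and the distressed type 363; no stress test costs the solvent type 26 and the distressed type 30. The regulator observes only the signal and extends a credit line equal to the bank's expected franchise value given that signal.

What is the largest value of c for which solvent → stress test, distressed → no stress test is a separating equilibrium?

195

Under separation: stress test → solvent (pays 258); no stress test → distressed (pays 89).
Distressed: 89 − 30 = 59 ≥ 258 − 363 = -105. Holds regardless of c. ✓
Solvent: 258 − c ≥ 89 − 26, so c ≤ 258 − 63 = 195.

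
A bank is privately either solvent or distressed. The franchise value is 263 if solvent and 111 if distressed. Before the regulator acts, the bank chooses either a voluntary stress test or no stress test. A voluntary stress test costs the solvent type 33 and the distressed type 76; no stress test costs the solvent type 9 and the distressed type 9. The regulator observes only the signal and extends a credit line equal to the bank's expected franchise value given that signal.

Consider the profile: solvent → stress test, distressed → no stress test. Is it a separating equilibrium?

No

If types separate, stress test earns payment 263 and no stress test earns 111.
Solvent: stress test gives 263 − 33 = 230; no stress test gives 111 − 9 = 102. No deviation. ✓
Distressed: no stress test gives 111 − 9 = 102; stress test gives 263 − 76 = 187. Would deviate. ✗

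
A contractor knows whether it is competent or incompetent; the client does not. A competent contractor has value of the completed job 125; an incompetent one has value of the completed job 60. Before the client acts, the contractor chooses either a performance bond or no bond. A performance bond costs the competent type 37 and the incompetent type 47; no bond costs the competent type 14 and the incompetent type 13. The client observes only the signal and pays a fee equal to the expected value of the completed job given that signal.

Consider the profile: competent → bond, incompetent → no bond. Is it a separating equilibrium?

No

If types separate, bond earns payment 125 and no bond earns 60.
Competent: bond gives 125 − 37 = 88; no bond gives 60 − 14 = 46. No deviation. ✓
Incompetent: no bond gives 60 − 13 = 47; bond gives 125 − 47 = 78. Would deviate. ✗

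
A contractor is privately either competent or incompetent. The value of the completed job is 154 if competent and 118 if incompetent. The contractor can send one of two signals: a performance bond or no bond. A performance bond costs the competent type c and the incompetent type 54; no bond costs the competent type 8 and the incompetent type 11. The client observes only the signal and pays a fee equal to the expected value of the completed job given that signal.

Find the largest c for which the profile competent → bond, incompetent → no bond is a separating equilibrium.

Under separation: bond → competent (pays 154); no bond → incompetent (pays 118).
Incompetent: 118 − 11 = 107 ≥ 154 − 54 = 100. Holds regardless of c. ✓
Competent: 154 − c ≥ 118 − 8, so c ≤ 154 − 110 = 44.

44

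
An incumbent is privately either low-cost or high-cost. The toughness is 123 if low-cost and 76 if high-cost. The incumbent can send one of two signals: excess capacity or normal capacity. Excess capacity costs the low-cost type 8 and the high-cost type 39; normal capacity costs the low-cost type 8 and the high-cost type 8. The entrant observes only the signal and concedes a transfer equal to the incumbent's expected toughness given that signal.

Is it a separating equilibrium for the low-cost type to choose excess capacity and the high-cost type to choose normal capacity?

No

If types separate, excess capacity earns payment 123 and normal capacity earns 76.
Low-cost: excess capacity gives 123 − 8 = 115; normal capacity gives 76 − 8 = 68. No deviation. ✓
High-cost: normal capacity gives 76 − 8 = 68; excess capacity gives 123 − 39 = 84. Would deviate. ✗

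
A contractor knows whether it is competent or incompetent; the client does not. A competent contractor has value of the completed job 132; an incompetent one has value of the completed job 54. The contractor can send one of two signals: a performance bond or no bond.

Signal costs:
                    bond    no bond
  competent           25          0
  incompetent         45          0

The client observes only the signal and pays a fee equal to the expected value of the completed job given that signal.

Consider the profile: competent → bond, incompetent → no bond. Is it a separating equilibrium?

No

If types separate, bond earns payment 132 and no bond earns 54.
Competent: bond gives 132 − 25 = 107; no bond gives 54 − 0 = 54. No deviation. ✓
Incompetent: no bond gives 54 − 0 = 54; bond gives 132 − 45 = 87. Would deviate. ✗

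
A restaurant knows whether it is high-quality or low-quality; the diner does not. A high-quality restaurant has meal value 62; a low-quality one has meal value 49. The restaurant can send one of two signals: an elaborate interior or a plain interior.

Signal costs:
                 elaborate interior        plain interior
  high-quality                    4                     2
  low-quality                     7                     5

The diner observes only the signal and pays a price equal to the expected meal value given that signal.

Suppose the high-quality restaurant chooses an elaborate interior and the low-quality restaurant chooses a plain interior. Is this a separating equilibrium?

No

If types separate, elaborate interior earns payment 62 and plain interior earns 49.
High-quality: elaborate interior gives 62 − 4 = 58; plain interior gives 49 − 2 = 47. No deviation. ✓
Low-quality: plain interior gives 49 − 5 = 44; elaborate interior gives 62 − 7 = 55. Would deviate. ✗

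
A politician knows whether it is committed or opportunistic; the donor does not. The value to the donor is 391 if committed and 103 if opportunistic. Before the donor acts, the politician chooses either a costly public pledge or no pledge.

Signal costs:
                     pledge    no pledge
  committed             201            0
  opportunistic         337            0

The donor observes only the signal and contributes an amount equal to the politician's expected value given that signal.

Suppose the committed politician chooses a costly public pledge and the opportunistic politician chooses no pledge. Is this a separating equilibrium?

Yes

If types separate, pledge earns payment 391 and no pledge earns 103.
Committed: pledge gives 391 − 201 = 190; no pledge gives 103 − 0 = 103. No deviation. ✓
Opportunistic: no pledge gives 103 − 0 = 103; pledge gives 391 − 337 = 54. No deviation. ✓
Both incentive constraints hold.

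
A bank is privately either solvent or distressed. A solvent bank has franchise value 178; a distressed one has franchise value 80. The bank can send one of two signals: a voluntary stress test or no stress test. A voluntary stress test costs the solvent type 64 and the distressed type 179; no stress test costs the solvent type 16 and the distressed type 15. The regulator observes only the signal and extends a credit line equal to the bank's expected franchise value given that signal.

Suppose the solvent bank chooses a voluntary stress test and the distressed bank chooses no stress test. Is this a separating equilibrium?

Yes

If types separate, stress test earns payment 178 and no stress test earns 80.
Solvent: stress test gives 178 − 64 = 114; no stress test gives 80 − 16 = 64. No deviation. ✓
Distressed: no stress test gives 80 − 15 = 65; stress test gives 178 − 179 = -1. No deviation. ✓
Neither type gains from mimicking the other.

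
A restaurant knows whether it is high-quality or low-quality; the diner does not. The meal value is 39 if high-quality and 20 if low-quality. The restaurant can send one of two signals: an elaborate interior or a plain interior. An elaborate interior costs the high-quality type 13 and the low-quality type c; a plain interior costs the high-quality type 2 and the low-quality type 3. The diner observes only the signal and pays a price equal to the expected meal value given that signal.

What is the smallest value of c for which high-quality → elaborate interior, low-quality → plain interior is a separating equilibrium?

Under separation: elaborate interior → high-quality (pays 39); plain interior → low-quality (pays 20).
High-quality: 39 − 13 = 26 ≥ 20 − 2 = 18. Holds regardless of c. ✓
Low-quality: 20 − 3 ≥ 39 − c, so c ≥ 39 − 17 = 22.

22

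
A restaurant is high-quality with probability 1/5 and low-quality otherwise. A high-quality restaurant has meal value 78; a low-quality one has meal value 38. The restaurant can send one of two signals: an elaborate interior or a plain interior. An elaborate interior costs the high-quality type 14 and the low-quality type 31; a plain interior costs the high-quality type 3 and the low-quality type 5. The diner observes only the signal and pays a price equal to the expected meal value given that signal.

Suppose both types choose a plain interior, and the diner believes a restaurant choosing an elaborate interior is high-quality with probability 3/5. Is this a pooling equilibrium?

No

On the equilibrium path (plain interior) the diner holds the prior 1/5 and pays 1/5·78 + 4/5·38 = 46. Off-path (elaborate interior) belief 3/5 gives 3/5·78 + 2/5·38 = 62.
High-quality: plain interior gives 46 − 3 = 43; elaborate interior gives 62 − 14 = 48. Deviates. ✗
Low-quality: plain interior gives 46 − 5 = 41; elaborate interior gives 62 − 31 = 31. Stays. ✓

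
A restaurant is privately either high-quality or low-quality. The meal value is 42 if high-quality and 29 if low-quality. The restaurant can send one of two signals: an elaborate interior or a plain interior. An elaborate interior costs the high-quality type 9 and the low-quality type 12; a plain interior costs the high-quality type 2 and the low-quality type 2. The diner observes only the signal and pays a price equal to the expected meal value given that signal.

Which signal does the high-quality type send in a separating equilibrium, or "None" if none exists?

None

Try high-quality → elaborate interior, low-quality → plain interior:
  Under separation the diner infers type exactly: elaborate interior → high-quality (pays 42), plain interior → low-quality (pays 29).
  High-quality: elaborate interior gives 42 − 9 = 33; plain interior gives 29 − 2 = 27. No deviation. ✓
  Low-quality: plain interior gives 29 − 2 = 27; elaborate interior gives 42 − 12 = 30. Would deviate. ✗
Try high-quality → plain interior, low-quality → elaborate interior:
  Under separation the diner infers type exactly: plain interior → high-quality (pays 42), elaborate interior → low-quality (pays 29).
  High-quality: plain interior gives 42 − 2 = 40; elaborate interior gives 29 − 9 = 20. No deviation. ✓
  Low-quality: elaborate interior gives 29 − 12 = 17; plain interior gives 42 − 2 = 40. Would deviate. ✗
Neither assignment is incentive-compatible.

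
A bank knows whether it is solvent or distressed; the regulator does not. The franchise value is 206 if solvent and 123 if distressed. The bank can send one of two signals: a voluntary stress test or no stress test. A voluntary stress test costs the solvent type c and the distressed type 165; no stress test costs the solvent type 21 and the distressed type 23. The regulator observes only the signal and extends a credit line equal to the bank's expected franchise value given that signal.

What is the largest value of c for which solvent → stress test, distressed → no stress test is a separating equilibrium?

104

Under separation: stress test → solvent (pays 206); no stress test → distressed (pays 123).
Distressed: 123 − 23 = 100 ≥ 206 − 165 = 41. Holds regardless of c. ✓
Solvent: 206 − c ≥ 123 − 21, so c ≤ 206 − 102 = 104.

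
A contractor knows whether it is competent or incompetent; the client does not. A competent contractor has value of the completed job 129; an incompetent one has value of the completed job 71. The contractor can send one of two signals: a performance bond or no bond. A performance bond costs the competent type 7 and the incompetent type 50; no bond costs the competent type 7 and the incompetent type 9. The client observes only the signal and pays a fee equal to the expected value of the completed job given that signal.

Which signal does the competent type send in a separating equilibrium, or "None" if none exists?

None

Try competent → bond, incompetent → no bond:
  Under separation the client infers type exactly: bond → competent (pays 129), no bond → incompetent (pays 71).
  Competent: bond gives 129 − 7 = 122; no bond gives 71 − 7 = 64. No deviation. ✓
  Incompetent: no bond gives 71 − 9 = 62; bond gives 129 − 50 = 79. Would deviate. ✗
Try competent → no bond, incompetent → bond:
  Under separation the client infers type exactly: no bond → competent (pays 129), bond → incompetent (pays 71).
  Competent: no bond gives 129 − 7 = 122; bond gives 71 − 7 = 64. No deviation. ✓
  Incompetent: bond gives 71 − 50 = 21; no bond gives 129 − 9 = 120. Would deviate. ✗
Neither assignment is incentive-compatible.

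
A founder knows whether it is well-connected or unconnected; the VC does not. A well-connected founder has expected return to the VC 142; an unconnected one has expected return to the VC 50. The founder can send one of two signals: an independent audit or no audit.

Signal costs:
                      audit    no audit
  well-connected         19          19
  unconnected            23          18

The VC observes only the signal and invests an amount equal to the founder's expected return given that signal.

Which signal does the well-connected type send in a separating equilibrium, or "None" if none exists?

None

Try well-connected → audit, unconnected → no audit:
  If types separate, audit earns payment 142 and no audit earns 50.
  Well-connected: audit gives 142 − 19 = 123; no audit gives 50 − 19 = 31. No deviation. ✓
  Unconnected: no audit gives 50 − 18 = 32; audit gives 142 − 23 = 119. Would deviate. ✗
Try well-connected → no audit, unconnected → audit:
  If types separate, no audit earns payment 142 and audit earns 50.
  Well-connected: no audit gives 142 − 19 = 123; audit gives 50 − 19 = 31. No deviation. ✓
  Unconnected: audit gives 50 − 23 = 27; no audit gives 142 − 18 = 124. Would deviate. ✗
Neither assignment is incentive-compatible.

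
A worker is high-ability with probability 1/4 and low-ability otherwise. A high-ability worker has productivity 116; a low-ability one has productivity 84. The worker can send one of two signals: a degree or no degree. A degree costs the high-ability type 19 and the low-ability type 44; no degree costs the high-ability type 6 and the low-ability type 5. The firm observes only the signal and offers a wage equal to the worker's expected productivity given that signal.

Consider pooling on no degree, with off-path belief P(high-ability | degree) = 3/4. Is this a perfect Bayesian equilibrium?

No

On the equilibrium path (no degree) the firm holds the prior 1/4 and pays 1/4·116 + 3/4·84 = 92. Off-path (degree) belief 3/4 gives 3/4·116 + 1/4·84 = 108.
High-ability: no degree gives 92 − 6 = 86; degree gives 108 − 19 = 89. Deviates. ✗
Low-ability: no degree gives 92 − 5 = 87; degree gives 108 − 44 = 64. Stays. ✓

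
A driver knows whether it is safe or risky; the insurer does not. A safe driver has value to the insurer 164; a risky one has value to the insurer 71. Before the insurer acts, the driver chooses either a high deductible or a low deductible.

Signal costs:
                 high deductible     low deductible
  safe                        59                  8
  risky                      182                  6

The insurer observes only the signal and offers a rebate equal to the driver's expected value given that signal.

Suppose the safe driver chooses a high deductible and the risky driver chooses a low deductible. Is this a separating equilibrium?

Yes

If types separate, high deductible earns payment 164 and low deductible earns 71.
Safe: high deductible gives 164 − 59 = 105; low deductible gives 71 − 8 = 63. No deviation. ✓
Risky: low deductible gives 71 − 6 = 65; high deductible gives 164 − 182 = -18. No deviation. ✓
Both incentive constraints hold.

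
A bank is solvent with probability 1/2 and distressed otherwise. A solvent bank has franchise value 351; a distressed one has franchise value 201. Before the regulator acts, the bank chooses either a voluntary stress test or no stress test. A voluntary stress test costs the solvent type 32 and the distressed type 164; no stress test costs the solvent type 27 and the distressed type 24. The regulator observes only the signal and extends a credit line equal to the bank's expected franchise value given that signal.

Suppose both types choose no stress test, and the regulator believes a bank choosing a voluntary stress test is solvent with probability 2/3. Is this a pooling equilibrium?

At the pooled signal (no stress test) the regulator holds the prior 1/2 and pays 1/2·351 + 1/2·201 = 276. Off-path (stress test) belief 2/3 gives 2/3·351 + 1/3·201 = 301.
Solvent: no stress test gives 276 − 27 = 249; stress test gives 301 − 32 = 269. Deviates. ✗
Distressed: no stress test gives 276 − 24 = 252; stress test gives 301 − 164 = 137. Stays. ✓

No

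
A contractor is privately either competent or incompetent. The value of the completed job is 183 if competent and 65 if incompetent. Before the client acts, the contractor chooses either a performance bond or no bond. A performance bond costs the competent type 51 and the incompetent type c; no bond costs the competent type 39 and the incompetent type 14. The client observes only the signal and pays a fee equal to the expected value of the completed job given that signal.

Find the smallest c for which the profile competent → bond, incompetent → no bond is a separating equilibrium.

Under separation: bond → competent (pays 183); no bond → incompetent (pays 65).
Competent: 183 − 51 = 132 ≥ 65 − 39 = 26. Holds regardless of c. ✓
Incompetent: 65 − 14 ≥ 183 − c, so c ≥ 183 − 51 = 132.

132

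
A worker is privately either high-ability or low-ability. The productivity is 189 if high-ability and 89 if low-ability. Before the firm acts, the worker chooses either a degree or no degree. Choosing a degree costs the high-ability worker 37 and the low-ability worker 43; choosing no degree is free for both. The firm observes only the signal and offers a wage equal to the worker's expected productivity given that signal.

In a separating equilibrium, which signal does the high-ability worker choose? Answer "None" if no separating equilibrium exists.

None

Try high-ability → degree, low-ability → no degree:
  If types separate, degree earns payment 189 and no degree earns 89.
  High-ability: degree gives 189 − 37 = 152; no degree gives 89 − 0 = 89. No deviation. ✓
  Low-ability: no degree gives 89 − 0 = 89; degree gives 189 − 43 = 146. Would deviate. ✗
Try high-ability → no degree, low-ability → degree:
  If types separate, no degree earns payment 189 and degree earns 89.
  High-ability: no degree gives 189 − 0 = 189; degree gives 89 − 37 = 52. No deviation. ✓
  Low-ability: degree gives 89 − 43 = 46; no degree gives 189 − 0 = 189. Would deviate. ✗
Neither assignment is incentive-compatible.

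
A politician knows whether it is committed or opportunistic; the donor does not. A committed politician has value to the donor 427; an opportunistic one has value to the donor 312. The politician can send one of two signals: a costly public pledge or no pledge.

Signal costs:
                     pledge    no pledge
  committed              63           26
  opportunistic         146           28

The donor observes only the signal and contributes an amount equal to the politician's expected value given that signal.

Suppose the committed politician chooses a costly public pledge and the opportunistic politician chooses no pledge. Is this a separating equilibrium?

Yes

Under separation the donor infers type exactly: pledge → committed (pays 427), no pledge → opportunistic (pays 312).
Committed: pledge gives 427 − 63 = 364; no pledge gives 312 − 26 = 286. No deviation. ✓
Opportunistic: no pledge gives 312 − 28 = 284; pledge gives 427 − 146 = 281. No deviation. ✓
Both incentive constraints hold.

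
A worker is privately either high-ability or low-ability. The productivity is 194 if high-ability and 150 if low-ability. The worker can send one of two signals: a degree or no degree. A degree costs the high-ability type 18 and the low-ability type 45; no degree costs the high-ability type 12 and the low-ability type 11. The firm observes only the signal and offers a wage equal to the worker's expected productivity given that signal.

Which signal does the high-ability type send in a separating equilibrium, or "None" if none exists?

None

Try high-ability → degree, low-ability → no degree:
  If types separate, degree earns payment 194 and no degree earns 150.
  High-ability: degree gives 194 − 18 = 176; no degree gives 150 − 12 = 138. No deviation. ✓
  Low-ability: no degree gives 150 − 11 = 139; degree gives 194 − 45 = 149. Would deviate. ✗
Try high-ability → no degree, low-ability → degree:
  If types separate, no degree earns payment 194 and degree earns 150.
  High-ability: no degree gives 194 − 12 = 182; degree gives 150 − 18 = 132. No deviation. ✓
  Low-ability: degree gives 150 − 45 = 105; no degree gives 194 − 11 = 183. Would deviate. ✗
Neither assignment is incentive-compatible.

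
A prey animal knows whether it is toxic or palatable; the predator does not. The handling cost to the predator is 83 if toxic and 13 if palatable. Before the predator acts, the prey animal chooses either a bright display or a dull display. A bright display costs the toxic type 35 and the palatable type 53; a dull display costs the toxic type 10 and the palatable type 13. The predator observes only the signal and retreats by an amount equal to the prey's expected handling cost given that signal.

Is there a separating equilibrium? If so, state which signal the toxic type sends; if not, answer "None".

Try toxic → bright display, palatable → dull display:
  Under separation the predator infers type exactly: bright display → toxic (pays 83), dull display → palatable (pays 13).
  Toxic: bright display gives 83 − 35 = 48; dull display gives 13 − 10 = 3. No deviation. ✓
  Palatable: dull display gives 13 − 13 = 0; bright display gives 83 − 53 = 30. Would deviate. ✗
Try toxic → dull display, palatable → bright display:
  Under separation the predator infers type exactly: dull display → toxic (pays 83), bright display → palatable (pays 13).
  Toxic: dull display gives 83 − 10 = 73; bright display gives 13 − 35 = -22. No deviation. ✓
  Palatable: bright display gives 13 − 53 = -40; dull display gives 83 − 13 = 70. Would deviate. ✗
Neither assignment is incentive-compatible.

None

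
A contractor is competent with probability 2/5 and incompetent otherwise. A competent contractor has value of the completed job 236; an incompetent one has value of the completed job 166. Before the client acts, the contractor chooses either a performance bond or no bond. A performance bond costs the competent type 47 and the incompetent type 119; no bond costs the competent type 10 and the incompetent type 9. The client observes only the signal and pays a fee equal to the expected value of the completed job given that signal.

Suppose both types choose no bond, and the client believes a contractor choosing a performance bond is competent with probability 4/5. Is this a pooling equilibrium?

At the pooled signal (no bond) the client holds the prior 2/5 and pays 2/5·236 + 3/5·166 = 194. Off-path (bond) belief 4/5 gives 4/5·236 + 1/5·166 = 222.
Competent: no bond gives 194 − 10 = 184; bond gives 222 − 47 = 175. Stays. ✓
Incompetent: no bond gives 194 − 9 = 185; bond gives 222 − 119 = 103. Stays. ✓

Yes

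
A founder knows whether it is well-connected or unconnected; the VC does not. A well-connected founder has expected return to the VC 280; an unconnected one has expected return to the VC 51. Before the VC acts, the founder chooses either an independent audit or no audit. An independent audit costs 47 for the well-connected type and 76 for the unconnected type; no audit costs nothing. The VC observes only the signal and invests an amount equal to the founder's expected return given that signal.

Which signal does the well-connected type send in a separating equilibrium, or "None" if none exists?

None

Try well-connected → audit, unconnected → no audit:
  Under separation the VC infers type exactly: audit → well-connected (pays 280), no audit → unconnected (pays 51).
  Well-connected: audit gives 280 − 47 = 233; no audit gives 51 − 0 = 51. No deviation. ✓
  Unconnected: no audit gives 51 − 0 = 51; audit gives 280 − 76 = 204. Would deviate. ✗
Try well-connected → no audit, unconnected → audit:
  Under separation the VC infers type exactly: no audit → well-connected (pays 280), audit → unconnected (pays 51).
  Well-connected: no audit gives 280 − 0 = 280; audit gives 51 − 47 = 4. No deviation. ✓
  Unconnected: audit gives 51 − 76 = -25; no audit gives 280 − 0 = 280. Would deviate. ✗
Neither assignment is incentive-compatible.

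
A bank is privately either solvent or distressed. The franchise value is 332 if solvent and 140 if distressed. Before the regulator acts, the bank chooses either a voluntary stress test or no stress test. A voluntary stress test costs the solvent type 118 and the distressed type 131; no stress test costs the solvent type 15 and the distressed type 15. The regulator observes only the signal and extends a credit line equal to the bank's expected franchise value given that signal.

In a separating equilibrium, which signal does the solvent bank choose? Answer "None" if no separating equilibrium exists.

Try solvent → stress test, distressed → no stress test:
  Under separation the regulator infers type exactly: stress test → solvent (pays 332), no stress test → distressed (pays 140).
  Solvent: stress test gives 332 − 118 = 214; no stress test gives 140 − 15 = 125. No deviation. ✓
  Distressed: no stress test gives 140 − 15 = 125; stress test gives 332 − 131 = 201. Would deviate. ✗
Try solvent → no stress test, distressed → stress test:
  Under separation the regulator infers type exactly: no stress test → solvent (pays 332), stress test → distressed (pays 140).
  Solvent: no stress test gives 332 − 15 = 317; stress test gives 140 − 118 = 22. No deviation. ✓
  Distressed: stress test gives 140 − 131 = 9; no stress test gives 332 − 15 = 317. Would deviate. ✗
Neither assignment is incentive-compatible.

None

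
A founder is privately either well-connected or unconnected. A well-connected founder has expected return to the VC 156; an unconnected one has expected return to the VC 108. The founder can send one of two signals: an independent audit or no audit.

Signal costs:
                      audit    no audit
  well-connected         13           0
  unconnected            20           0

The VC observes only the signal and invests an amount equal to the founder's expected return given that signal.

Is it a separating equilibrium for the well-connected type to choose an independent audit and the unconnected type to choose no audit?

Under separation the VC infers type exactly: audit → well-connected (pays 156), no audit → unconnected (pays 108).
Well-connected: audit gives 156 − 13 = 143; no audit gives 108 − 0 = 108. No deviation. ✓
Unconnected: no audit gives 108 − 0 = 108; audit gives 156 − 20 = 136. Would deviate. ✗

No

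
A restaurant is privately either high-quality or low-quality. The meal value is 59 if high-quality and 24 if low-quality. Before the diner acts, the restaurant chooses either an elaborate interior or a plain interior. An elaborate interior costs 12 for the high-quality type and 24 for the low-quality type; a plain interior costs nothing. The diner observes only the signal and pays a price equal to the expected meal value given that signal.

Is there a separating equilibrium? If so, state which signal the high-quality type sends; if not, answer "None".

Try high-quality → elaborate interior, low-quality → plain interior:
  If types separate, elaborate interior earns payment 59 and plain interior earns 24.
  High-quality: elaborate interior gives 59 − 12 = 47; plain interior gives 24 − 0 = 24. No deviation. ✓
  Low-quality: plain interior gives 24 − 0 = 24; elaborate interior gives 59 − 24 = 35. Would deviate. ✗
Try high-quality → plain interior, low-quality → elaborate interior:
  If types separate, plain interior earns payment 59 and elaborate interior earns 24.
  High-quality: plain interior gives 59 − 0 = 59; elaborate interior gives 24 − 12 = 12. No deviation. ✓
  Low-quality: elaborate interior gives 24 − 24 = 0; plain interior gives 59 − 0 = 59. Would deviate. ✗
Neither assignment is incentive-compatible.

None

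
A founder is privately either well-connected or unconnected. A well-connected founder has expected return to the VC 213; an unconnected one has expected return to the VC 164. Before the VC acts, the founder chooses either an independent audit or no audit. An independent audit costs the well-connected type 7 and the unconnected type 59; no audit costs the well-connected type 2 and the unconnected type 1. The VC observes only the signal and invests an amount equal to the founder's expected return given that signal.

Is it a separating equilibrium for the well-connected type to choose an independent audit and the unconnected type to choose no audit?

Yes

Under separation the VC infers type exactly: audit → well-connected (pays 213), no audit → unconnected (pays 164).
Well-connected: audit gives 213 − 7 = 206; no audit gives 164 − 2 = 162. No deviation. ✓
Unconnected: no audit gives 164 − 1 = 163; audit gives 213 − 59 = 154. No deviation. ✓
Neither type gains from mimicking the other.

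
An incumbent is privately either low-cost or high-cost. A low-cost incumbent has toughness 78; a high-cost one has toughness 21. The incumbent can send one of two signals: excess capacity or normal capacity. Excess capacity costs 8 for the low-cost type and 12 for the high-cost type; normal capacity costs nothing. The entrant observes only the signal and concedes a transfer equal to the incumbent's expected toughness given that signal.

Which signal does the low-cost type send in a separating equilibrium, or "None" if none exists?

None

Try low-cost → excess capacity, high-cost → normal capacity:
  If types separate, excess capacity earns payment 78 and normal capacity earns 21.
  Low-cost: excess capacity gives 78 − 8 = 70; normal capacity gives 21 − 0 = 21. No deviation. ✓
  High-cost: normal capacity gives 21 − 0 = 21; excess capacity gives 78 − 12 = 66. Would deviate. ✗
Try low-cost → normal capacity, high-cost → excess capacity:
  If types separate, normal capacity earns payment 78 and excess capacity earns 21.
  Low-cost: normal capacity gives 78 − 0 = 78; excess capacity gives 21 − 8 = 13. No deviation. ✓
  High-cost: excess capacity gives 21 − 12 = 9; normal capacity gives 78 − 0 = 78. Would deviate. ✗
Neither assignment is incentive-compatible.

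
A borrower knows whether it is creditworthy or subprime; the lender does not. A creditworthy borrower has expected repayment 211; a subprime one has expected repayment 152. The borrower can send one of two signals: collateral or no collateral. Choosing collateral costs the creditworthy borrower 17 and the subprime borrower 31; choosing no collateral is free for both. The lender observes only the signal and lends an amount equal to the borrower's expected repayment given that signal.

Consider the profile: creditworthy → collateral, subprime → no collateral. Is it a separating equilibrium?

No

If types separate, collateral earns payment 211 and no collateral earns 152.
Creditworthy: collateral gives 211 − 17 = 194; no collateral gives 152 − 0 = 152. No deviation. ✓
Subprime: no collateral gives 152 − 0 = 152; collateral gives 211 − 31 = 180. Would deviate. ✗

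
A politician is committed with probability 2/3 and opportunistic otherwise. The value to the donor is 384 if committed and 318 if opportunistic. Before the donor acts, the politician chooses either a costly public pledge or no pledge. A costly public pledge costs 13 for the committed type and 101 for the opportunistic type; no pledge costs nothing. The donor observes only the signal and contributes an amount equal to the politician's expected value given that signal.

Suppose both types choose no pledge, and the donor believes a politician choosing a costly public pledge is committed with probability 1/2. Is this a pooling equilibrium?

Yes

On the equilibrium path (no pledge) the donor holds the prior 2/3 and pays 2/3·384 + 1/3·318 = 362. Off-path (pledge) belief 1/2 gives 1/2·384 + 1/2·318 = 351.
Committed: no pledge gives 362 − 0 = 362; pledge gives 351 − 13 = 338. Stays. ✓
Opportunistic: no pledge gives 362 − 0 = 362; pledge gives 351 − 101 = 250. Stays. ✓
Beliefs are Bayes-consistent on-path and both types best-respond.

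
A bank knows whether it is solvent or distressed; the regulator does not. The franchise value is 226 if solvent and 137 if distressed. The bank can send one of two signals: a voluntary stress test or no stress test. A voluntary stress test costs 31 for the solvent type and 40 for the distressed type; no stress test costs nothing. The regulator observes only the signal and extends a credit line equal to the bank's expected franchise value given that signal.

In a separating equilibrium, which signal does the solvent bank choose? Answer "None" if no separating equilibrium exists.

None

Try solvent → stress test, distressed → no stress test:
  If types separate, stress test earns payment 226 and no stress test earns 137.
  Solvent: stress test gives 226 − 31 = 195; no stress test gives 137 − 0 = 137. No deviation. ✓
  Distressed: no stress test gives 137 − 0 = 137; stress test gives 226 − 40 = 186. Would deviate. ✗
Try solvent → no stress test, distressed → stress test:
  If types separate, no stress test earns payment 226 and stress test earns 137.
  Solvent: no stress test gives 226 − 0 = 226; stress test gives 137 − 31 = 106. No deviation. ✓
  Distressed: stress test gives 137 − 40 = 97; no stress test gives 226 − 0 = 226. Would deviate. ✗
Neither assignment is incentive-compatible.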